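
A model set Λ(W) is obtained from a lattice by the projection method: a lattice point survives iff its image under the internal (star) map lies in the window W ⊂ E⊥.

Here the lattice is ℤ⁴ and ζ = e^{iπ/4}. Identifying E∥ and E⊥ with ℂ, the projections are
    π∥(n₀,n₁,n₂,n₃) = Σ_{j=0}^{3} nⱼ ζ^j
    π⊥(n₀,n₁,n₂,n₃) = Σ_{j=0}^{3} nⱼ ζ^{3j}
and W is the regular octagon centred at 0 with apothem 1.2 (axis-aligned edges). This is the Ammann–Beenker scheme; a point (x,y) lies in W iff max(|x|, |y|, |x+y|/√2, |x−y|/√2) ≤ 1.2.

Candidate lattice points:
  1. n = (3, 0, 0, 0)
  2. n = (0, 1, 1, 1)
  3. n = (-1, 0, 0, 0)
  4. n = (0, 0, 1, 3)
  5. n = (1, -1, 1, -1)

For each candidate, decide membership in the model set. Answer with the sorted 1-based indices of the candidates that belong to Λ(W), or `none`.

With ζ = e^{iπ/4} the internal vectors are ζ^0,ζ^3,ζ^6,ζ^9.
#1 (3, 0, 0, 0): internal (3.0000, 0.0000); octagon support 3.0000 vs apothem 1.2 → ∉ W
#2 (0, 1, 1, 1): internal (0.0000, 0.4142); octagon support 0.4142 vs apothem 1.2 → ∈ W
#3 (-1, 0, 0, 0): internal (-1.0000, 0.0000); octagon support 1.0000 vs apothem 1.2 → ∈ W
#4 (0, 0, 1, 3): internal (2.1213, 1.1213); octagon support 2.2929 vs apothem 1.2 → ∉ W
#5 (1, -1, 1, -1): internal (1.0000, -2.4142); octagon support 2.4142 vs apothem 1.2 → ∉ W

2, 3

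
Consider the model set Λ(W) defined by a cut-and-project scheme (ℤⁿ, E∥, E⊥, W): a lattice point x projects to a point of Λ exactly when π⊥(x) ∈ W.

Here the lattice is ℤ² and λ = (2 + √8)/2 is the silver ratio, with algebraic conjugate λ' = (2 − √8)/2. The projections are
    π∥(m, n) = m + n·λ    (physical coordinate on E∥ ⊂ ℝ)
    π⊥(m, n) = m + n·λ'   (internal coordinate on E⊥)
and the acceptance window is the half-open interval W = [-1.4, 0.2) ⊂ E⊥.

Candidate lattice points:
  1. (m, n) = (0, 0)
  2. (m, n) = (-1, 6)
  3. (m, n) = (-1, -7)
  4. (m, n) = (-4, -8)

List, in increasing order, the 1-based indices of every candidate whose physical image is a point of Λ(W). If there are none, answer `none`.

Compute λ' = (2−√8)/2 = -0.414214, so π⊥(m,n) = m -0.414214·n.
[1] lift (0,0): star map gives 0.000000; window check -1.4 ≤ 0.000000 < 0.2 is true → IN Λ
[2] lift (-1,6): star map gives -3.485281; window check -1.4 ≤ -3.485281 < 0.2 is false → out
[3] lift (-1,-7): star map gives 1.899495; window check -1.4 ≤ 1.899495 < 0.2 is false → out
[4] lift (-4,-8): star map gives -0.686292; window check -1.4 ≤ -0.686292 < 0.2 is true → IN Λ

1, 4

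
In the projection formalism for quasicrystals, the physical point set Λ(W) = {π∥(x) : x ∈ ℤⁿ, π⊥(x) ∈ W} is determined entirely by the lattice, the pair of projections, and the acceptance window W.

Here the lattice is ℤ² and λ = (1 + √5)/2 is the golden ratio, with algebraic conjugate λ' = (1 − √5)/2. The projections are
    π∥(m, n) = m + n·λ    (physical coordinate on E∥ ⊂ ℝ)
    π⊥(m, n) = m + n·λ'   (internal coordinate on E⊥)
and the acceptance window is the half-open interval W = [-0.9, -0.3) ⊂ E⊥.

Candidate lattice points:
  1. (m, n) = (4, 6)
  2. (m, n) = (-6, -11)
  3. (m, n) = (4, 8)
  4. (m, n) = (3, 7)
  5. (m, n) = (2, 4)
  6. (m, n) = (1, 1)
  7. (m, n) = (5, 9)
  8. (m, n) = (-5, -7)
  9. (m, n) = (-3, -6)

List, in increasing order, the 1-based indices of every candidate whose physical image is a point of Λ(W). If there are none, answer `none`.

5, 7, 8

Compute λ' = (1−√5)/2 = -0.61803, so π⊥(m,n) = m -0.61803·n.
[1] lift (4,6): star map gives 0.29180; window check -0.9 ≤ 0.29180 < -0.3 is false → out
[2] lift (-6,-11): star map gives 0.79837; window check -0.9 ≤ 0.79837 < -0.3 is false → out
[3] lift (4,8): star map gives -0.94427; window check -0.9 ≤ -0.94427 < -0.3 is false → out
[4] lift (3,7): star map gives -1.32624; window check -0.9 ≤ -1.32624 < -0.3 is false → out
[5] lift (2,4): star map gives -0.47214; window check -0.9 ≤ -0.47214 < -0.3 is true → IN Λ
[6] lift (1,1): star map gives 0.38197; window check -0.9 ≤ 0.38197 < -0.3 is false → out
[7] lift (5,9): star map gives -0.56231; window check -0.9 ≤ -0.56231 < -0.3 is true → IN Λ
[8] lift (-5,-7): star map gives -0.67376; window check -0.9 ≤ -0.67376 < -0.3 is true → IN Λ
[9] lift (-3,-6): star map gives 0.70820; window check -0.9 ≤ 0.70820 < -0.3 is false → out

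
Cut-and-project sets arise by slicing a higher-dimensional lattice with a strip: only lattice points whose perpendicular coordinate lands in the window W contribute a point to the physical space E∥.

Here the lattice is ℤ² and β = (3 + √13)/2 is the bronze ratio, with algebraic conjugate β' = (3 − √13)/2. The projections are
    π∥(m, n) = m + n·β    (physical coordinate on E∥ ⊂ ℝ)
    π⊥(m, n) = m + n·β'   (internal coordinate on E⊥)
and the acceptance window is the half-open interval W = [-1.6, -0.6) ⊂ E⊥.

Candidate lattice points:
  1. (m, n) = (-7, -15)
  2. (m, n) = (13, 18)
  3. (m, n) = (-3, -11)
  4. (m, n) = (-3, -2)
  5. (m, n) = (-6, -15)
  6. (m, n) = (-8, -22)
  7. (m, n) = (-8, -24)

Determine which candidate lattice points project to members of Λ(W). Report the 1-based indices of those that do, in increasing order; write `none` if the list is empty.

5, 6, 7

Numerically β ≈ 3.302776 and β' = −1/β ≈ -0.302776.
#1 (-7,-15): internal coord -7 + (-15)·β' = -2.458365; -2.458365 ∉ [-1.6, -0.6) → out
#2 (13,18): internal coord 13 + (18)·β' = +7.550039; +7.550039 ∉ [-1.6, -0.6) → out
#3 (-3,-11): internal coord -3 + (-11)·β' = +0.330532; +0.330532 ∉ [-1.6, -0.6) → out
#4 (-3,-2): internal coord -3 + (-2)·β' = -2.394449; -2.394449 ∉ [-1.6, -0.6) → out
#5 (-6,-15): internal coord -6 + (-15)·β' = -1.458365; -1.458365 ∈ [-1.6, -0.6) → IN Λ
#6 (-8,-22): internal coord -8 + (-22)·β' = -1.338936; -1.338936 ∈ [-1.6, -0.6) → IN Λ
#7 (-8,-24): internal coord -8 + (-24)·β' = -0.733385; -0.733385 ∈ [-1.6, -0.6) → IN Λ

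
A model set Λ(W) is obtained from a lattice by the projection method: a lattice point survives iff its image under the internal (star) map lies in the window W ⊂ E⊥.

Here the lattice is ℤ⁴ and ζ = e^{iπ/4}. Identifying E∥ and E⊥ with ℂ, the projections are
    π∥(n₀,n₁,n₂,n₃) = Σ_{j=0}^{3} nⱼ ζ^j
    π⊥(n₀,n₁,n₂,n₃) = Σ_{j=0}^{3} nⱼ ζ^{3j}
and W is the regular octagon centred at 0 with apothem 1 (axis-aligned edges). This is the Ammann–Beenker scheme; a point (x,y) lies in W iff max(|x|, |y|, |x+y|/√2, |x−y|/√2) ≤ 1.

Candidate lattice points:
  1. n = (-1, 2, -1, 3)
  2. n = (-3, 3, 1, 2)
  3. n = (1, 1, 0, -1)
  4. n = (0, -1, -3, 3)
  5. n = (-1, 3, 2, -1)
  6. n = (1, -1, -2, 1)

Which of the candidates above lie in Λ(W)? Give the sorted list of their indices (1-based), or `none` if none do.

With ζ = e^{iπ/4} the internal vectors are ζ^0,ζ^3,ζ^6,ζ^9.
#1 (-1, 2, -1, 3): internal (-0.2929, 4.5355); octagon support 4.5355 vs apothem 1 → ∉ W
#2 (-3, 3, 1, 2): internal (-3.7071, 2.5355); octagon support 4.4142 vs apothem 1 → ∉ W
#3 (1, 1, 0, -1): internal (-0.4142, 0.0000); octagon support 0.4142 vs apothem 1 → ∈ W
#4 (0, -1, -3, 3): internal (2.8284, 4.4142); octagon support 5.1213 vs apothem 1 → ∉ W
#5 (-1, 3, 2, -1): internal (-3.8284, -0.5858); octagon support 3.8284 vs apothem 1 → ∉ W
#6 (1, -1, -2, 1): internal (2.4142, 2.0000); octagon support 3.1213 vs apothem 1 → ∉ W

3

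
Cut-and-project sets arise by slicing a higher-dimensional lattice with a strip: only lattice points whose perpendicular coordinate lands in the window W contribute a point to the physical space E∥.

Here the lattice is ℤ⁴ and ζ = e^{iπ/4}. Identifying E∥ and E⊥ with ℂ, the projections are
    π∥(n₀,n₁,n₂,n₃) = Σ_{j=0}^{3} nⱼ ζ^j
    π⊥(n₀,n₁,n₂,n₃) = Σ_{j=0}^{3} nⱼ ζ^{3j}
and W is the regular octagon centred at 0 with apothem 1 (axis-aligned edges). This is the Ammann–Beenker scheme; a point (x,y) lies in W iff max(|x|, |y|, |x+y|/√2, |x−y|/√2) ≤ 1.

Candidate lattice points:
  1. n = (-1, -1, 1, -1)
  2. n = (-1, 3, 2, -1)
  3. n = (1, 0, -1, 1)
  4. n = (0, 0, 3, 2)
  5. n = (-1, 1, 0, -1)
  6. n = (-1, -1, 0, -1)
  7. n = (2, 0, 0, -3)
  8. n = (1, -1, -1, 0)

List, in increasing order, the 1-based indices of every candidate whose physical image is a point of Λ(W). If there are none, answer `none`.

none

With ζ = e^{iπ/4} the internal vectors are ζ^0,ζ^3,ζ^6,ζ^9.
#1 (-1, -1, 1, -1): internal (-1.0000, -2.4142); octagon support 2.4142 vs apothem 1 → ∉ W
#2 (-1, 3, 2, -1): internal (-3.8284, -0.5858); octagon support 3.8284 vs apothem 1 → ∉ W
#3 (1, 0, -1, 1): internal (1.7071, 1.7071); octagon support 2.4142 vs apothem 1 → ∉ W
#4 (0, 0, 3, 2): internal (1.4142, -1.5858); octagon support 2.1213 vs apothem 1 → ∉ W
#5 (-1, 1, 0, -1): internal (-2.4142, 0.0000); octagon support 2.4142 vs apothem 1 → ∉ W
#6 (-1, -1, 0, -1): internal (-1.0000, -1.4142); octagon support 1.7071 vs apothem 1 → ∉ W
#7 (2, 0, 0, -3): internal (-0.1213, -2.1213); octagon support 2.1213 vs apothem 1 → ∉ W
#8 (1, -1, -1, 0): internal (1.7071, 0.2929); octagon support 1.7071 vs apothem 1 → ∉ W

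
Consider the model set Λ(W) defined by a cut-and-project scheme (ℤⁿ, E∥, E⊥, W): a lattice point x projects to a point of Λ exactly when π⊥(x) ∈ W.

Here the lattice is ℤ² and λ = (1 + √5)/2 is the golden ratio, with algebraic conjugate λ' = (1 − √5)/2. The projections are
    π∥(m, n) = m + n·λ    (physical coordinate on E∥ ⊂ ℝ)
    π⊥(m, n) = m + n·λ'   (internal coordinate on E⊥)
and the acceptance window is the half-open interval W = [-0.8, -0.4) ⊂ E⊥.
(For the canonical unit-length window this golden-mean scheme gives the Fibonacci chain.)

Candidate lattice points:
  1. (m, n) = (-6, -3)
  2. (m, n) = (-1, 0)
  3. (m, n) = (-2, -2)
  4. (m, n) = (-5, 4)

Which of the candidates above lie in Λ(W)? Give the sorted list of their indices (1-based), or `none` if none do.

Numerically λ ≈ 1.618034 and λ' = −1/λ ≈ -0.618034.
#1 (-6,-3): internal coord -6 + (-3)·λ' = -4.145898; -4.145898 ∉ [-0.8, -0.4) → out
#2 (-1,0): internal coord -1 + (0)·λ' = -1.000000; -1.000000 ∉ [-0.8, -0.4) → out
#3 (-2,-2): internal coord -2 + (-2)·λ' = -0.763932; -0.763932 ∈ [-0.8, -0.4) → IN Λ
#4 (-5,4): internal coord -5 + (4)·λ' = -7.472136; -7.472136 ∉ [-0.8, -0.4) → out

3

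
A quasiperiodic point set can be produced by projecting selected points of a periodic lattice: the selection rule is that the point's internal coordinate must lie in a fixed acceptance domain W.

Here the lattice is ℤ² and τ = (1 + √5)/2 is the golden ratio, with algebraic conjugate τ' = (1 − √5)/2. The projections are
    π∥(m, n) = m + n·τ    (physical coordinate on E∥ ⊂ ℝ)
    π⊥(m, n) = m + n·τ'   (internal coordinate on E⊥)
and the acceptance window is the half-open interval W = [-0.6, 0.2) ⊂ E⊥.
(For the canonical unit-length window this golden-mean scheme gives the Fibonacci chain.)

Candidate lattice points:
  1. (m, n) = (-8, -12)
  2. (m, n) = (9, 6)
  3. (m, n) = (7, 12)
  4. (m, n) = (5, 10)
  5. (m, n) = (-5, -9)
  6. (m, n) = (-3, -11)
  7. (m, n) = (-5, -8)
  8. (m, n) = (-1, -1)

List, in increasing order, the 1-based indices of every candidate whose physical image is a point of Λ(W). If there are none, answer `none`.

1, 3, 7, 8

Numerically τ ≈ 1.6180 and τ' = −1/τ ≈ -0.6180.
[1] lift (-8,-12): star map gives -0.5836; window check -0.6 ≤ -0.5836 < 0.2 is true → IN Λ
[2] lift (9,6): star map gives 5.2918; window check -0.6 ≤ 5.2918 < 0.2 is false → out
[3] lift (7,12): star map gives -0.4164; window check -0.6 ≤ -0.4164 < 0.2 is true → IN Λ
[4] lift (5,10): star map gives -1.1803; window check -0.6 ≤ -1.1803 < 0.2 is false → out
[5] lift (-5,-9): star map gives 0.5623; window check -0.6 ≤ 0.5623 < 0.2 is false → out
[6] lift (-3,-11): star map gives 3.7984; window check -0.6 ≤ 3.7984 < 0.2 is false → out
[7] lift (-5,-8): star map gives -0.0557; window check -0.6 ≤ -0.0557 < 0.2 is true → IN Λ
[8] lift (-1,-1): star map gives -0.3820; window check -0.6 ≤ -0.3820 < 0.2 is true → IN Λ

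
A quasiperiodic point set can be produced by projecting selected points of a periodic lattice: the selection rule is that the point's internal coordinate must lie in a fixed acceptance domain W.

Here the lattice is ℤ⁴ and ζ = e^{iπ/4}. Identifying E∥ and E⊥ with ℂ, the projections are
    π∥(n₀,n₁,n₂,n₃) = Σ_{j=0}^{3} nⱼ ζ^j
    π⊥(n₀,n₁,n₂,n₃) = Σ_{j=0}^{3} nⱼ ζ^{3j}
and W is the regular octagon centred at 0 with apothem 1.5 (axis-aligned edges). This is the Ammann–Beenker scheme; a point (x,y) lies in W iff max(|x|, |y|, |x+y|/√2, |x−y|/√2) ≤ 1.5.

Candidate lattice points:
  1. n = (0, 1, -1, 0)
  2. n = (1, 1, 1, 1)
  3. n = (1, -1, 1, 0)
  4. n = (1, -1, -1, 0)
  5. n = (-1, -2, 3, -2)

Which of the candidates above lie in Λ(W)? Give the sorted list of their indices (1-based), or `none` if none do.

2

Internal map: ζ^{3j} for j=0..3 gives (1,0), (−√2/2,√2/2), (0,−1), (√2/2,√2/2).
#1 (0, 1, -1, 0): internal (-0.7071, 1.7071); octagon support 1.7071 vs apothem 1.5 → ∉ W
#2 (1, 1, 1, 1): internal (1.0000, 0.4142); octagon support 1.0000 vs apothem 1.5 → ∈ W
#3 (1, -1, 1, 0): internal (1.7071, -1.7071); octagon support 2.4142 vs apothem 1.5 → ∉ W
#4 (1, -1, -1, 0): internal (1.7071, 0.2929); octagon support 1.7071 vs apothem 1.5 → ∉ W
#5 (-1, -2, 3, -2): internal (-1.0000, -5.8284); octagon support 5.8284 vs apothem 1.5 → ∉ W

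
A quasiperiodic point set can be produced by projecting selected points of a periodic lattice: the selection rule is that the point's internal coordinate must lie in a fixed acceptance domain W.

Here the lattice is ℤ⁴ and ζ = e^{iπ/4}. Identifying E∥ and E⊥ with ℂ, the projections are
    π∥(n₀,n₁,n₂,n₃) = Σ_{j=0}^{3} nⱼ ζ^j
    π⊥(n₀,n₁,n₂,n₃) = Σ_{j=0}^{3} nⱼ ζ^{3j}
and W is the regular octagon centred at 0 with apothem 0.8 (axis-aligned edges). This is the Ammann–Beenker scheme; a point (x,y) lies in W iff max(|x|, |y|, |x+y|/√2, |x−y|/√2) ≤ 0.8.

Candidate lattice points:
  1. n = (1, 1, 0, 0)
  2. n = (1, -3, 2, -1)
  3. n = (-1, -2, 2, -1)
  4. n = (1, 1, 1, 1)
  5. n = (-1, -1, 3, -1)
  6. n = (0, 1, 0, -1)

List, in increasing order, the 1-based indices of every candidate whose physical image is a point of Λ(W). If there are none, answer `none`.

1

π⊥(n) = n₀ + n₁ζ³ + n₂ζ⁶ + n₃ζ⁹ where ζ = e^{iπ/4}.
#1 (1, 1, 0, 0): internal (0.292893, 0.707107); octagon support 0.707107 vs apothem 0.8 → ∈ W
#2 (1, -3, 2, -1): internal (2.414214, -4.828427); octagon support 5.121320 vs apothem 0.8 → ∉ W
#3 (-1, -2, 2, -1): internal (-0.292893, -4.121320); octagon support 4.121320 vs apothem 0.8 → ∉ W
#4 (1, 1, 1, 1): internal (1.000000, 0.414214); octagon support 1.000000 vs apothem 0.8 → ∉ W
#5 (-1, -1, 3, -1): internal (-1.000000, -4.414214); octagon support 4.414214 vs apothem 0.8 → ∉ W
#6 (0, 1, 0, -1): internal (-1.414214, 0.000000); octagon support 1.414214 vs apothem 0.8 → ∉ W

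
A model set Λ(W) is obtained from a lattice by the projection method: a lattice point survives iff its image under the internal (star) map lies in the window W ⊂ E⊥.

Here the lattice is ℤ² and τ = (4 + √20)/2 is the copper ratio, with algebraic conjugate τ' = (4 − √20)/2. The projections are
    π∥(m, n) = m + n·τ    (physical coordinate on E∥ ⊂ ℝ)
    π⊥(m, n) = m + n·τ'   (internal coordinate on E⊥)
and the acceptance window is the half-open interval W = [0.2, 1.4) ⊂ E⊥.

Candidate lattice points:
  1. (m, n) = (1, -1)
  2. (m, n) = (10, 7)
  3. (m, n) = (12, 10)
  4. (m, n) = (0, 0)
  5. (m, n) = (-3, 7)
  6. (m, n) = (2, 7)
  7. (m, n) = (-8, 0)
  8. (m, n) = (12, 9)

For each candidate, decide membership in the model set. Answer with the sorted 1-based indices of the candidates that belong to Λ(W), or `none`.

1, 6

Compute τ' = (4−√20)/2 = -0.236068, so π⊥(m,n) = m -0.236068·n.
[1] lift (1,-1): star map gives 1.236068; window check 0.2 ≤ 1.236068 < 1.4 is true → IN Λ
[2] lift (10,7): star map gives 8.347524; window check 0.2 ≤ 8.347524 < 1.4 is false → out
[3] lift (12,10): star map gives 9.639320; window check 0.2 ≤ 9.639320 < 1.4 is false → out
[4] lift (0,0): star map gives 0.000000; window check 0.2 ≤ 0.000000 < 1.4 is false → out
[5] lift (-3,7): star map gives -4.652476; window check 0.2 ≤ -4.652476 < 1.4 is false → out
[6] lift (2,7): star map gives 0.347524; window check 0.2 ≤ 0.347524 < 1.4 is true → IN Λ
[7] lift (-8,0): star map gives -8.000000; window check 0.2 ≤ -8.000000 < 1.4 is false → out
[8] lift (12,9): star map gives 9.875388; window check 0.2 ≤ 9.875388 < 1.4 is false → out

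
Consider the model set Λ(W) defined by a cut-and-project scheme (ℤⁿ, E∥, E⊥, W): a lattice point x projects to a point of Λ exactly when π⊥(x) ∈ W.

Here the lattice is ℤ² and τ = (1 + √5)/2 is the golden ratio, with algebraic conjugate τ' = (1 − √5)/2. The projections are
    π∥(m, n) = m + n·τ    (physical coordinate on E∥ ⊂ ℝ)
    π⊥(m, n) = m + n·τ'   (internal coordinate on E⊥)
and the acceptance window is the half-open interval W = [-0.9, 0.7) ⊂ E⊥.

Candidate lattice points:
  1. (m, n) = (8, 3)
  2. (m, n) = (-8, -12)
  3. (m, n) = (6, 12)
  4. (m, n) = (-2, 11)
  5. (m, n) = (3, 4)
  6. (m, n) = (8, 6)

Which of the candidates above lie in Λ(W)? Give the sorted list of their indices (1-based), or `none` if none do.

Numerically τ ≈ 1.618034 and τ' = −1/τ ≈ -0.618034.
#1 (8,3): internal coord 8 + (3)·τ' = +6.145898; +6.145898 ∉ [-0.9, 0.7) → out
#2 (-8,-12): internal coord -8 + (-12)·τ' = -0.583592; -0.583592 ∈ [-0.9, 0.7) → IN Λ
#3 (6,12): internal coord 6 + (12)·τ' = -1.416408; -1.416408 ∉ [-0.9, 0.7) → out
#4 (-2,11): internal coord -2 + (11)·τ' = -8.798374; -8.798374 ∉ [-0.9, 0.7) → out
#5 (3,4): internal coord 3 + (4)·τ' = +0.527864; +0.527864 ∈ [-0.9, 0.7) → IN Λ
#6 (8,6): internal coord 8 + (6)·τ' = +4.291796; +4.291796 ∉ [-0.9, 0.7) → out

2, 5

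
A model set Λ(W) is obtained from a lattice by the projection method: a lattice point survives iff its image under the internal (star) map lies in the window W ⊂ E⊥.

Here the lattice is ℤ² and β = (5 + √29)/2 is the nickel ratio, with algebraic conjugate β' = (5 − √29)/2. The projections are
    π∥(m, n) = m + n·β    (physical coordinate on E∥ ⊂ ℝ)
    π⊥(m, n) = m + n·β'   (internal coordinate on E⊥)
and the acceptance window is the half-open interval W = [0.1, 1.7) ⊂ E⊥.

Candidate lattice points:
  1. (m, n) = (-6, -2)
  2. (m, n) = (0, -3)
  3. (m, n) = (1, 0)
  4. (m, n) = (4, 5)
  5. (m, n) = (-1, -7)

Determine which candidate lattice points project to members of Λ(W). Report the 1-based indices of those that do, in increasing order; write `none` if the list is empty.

2, 3, 5

β' = (5−√29)/2 ≈ -0.192582.
#1 (-6,-2): internal coord -6 + (-2)·β' = -5.614835; -5.614835 ∉ [0.1, 1.7) → out
#2 (0,-3): internal coord 0 + (-3)·β' = +0.577747; +0.577747 ∈ [0.1, 1.7) → IN Λ
#3 (1,0): internal coord 1 + (0)·β' = +1.000000; +1.000000 ∈ [0.1, 1.7) → IN Λ
#4 (4,5): internal coord 4 + (5)·β' = +3.037088; +3.037088 ∉ [0.1, 1.7) → out
#5 (-1,-7): internal coord -1 + (-7)·β' = +0.348077; +0.348077 ∈ [0.1, 1.7) → IN Λ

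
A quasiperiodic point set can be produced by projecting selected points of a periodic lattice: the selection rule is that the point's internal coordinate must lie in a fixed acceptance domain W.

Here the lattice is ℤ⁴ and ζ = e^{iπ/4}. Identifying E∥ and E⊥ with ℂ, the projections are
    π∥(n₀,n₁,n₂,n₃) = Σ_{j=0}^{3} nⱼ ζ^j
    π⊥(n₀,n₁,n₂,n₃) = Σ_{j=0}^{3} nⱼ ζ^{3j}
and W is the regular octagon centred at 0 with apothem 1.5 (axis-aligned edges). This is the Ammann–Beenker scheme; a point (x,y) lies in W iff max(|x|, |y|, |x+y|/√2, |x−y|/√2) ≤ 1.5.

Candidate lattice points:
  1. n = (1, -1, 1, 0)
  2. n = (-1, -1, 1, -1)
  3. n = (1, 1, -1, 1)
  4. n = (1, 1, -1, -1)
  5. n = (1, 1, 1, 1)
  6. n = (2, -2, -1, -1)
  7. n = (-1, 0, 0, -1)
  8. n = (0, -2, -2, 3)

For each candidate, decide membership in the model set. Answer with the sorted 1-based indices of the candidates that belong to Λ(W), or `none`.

With ζ = e^{iπ/4} the internal vectors are ζ^0,ζ^3,ζ^6,ζ^9.
#1 (1, -1, 1, 0): internal (1.707107, -1.707107); octagon support 2.414214 vs apothem 1.5 → ∉ W
#2 (-1, -1, 1, -1): internal (-1.000000, -2.414214); octagon support 2.414214 vs apothem 1.5 → ∉ W
#3 (1, 1, -1, 1): internal (1.000000, 2.414214); octagon support 2.414214 vs apothem 1.5 → ∉ W
#4 (1, 1, -1, -1): internal (-0.414214, 1.000000); octagon support 1.000000 vs apothem 1.5 → ∈ W
#5 (1, 1, 1, 1): internal (1.000000, 0.414214); octagon support 1.000000 vs apothem 1.5 → ∈ W
#6 (2, -2, -1, -1): internal (2.707107, -1.121320); octagon support 2.707107 vs apothem 1.5 → ∉ W
#7 (-1, 0, 0, -1): internal (-1.707107, -0.707107); octagon support 1.707107 vs apothem 1.5 → ∉ W
#8 (0, -2, -2, 3): internal (3.535534, 2.707107); octagon support 4.414214 vs apothem 1.5 → ∉ W

4, 5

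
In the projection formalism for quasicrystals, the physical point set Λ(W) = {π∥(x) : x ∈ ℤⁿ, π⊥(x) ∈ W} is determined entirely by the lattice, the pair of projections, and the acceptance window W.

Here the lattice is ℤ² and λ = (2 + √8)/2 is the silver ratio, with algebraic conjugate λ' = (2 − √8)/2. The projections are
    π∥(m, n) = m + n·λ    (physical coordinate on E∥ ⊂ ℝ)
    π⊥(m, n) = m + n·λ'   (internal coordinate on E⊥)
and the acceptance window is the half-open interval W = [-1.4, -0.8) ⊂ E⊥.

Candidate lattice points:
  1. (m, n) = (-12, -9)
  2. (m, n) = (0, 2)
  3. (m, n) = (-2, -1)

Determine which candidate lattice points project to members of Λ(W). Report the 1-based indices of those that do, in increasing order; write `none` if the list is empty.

Compute λ' = (2−√8)/2 = -0.4142, so π⊥(m,n) = m -0.4142·n.
[1] lift (-12,-9): star map gives -8.2721; window check -1.4 ≤ -8.2721 < -0.8 is false → out
[2] lift (0,2): star map gives -0.8284; window check -1.4 ≤ -0.8284 < -0.8 is true → IN Λ
[3] lift (-2,-1): star map gives -1.5858; window check -1.4 ≤ -1.5858 < -0.8 is false → out

2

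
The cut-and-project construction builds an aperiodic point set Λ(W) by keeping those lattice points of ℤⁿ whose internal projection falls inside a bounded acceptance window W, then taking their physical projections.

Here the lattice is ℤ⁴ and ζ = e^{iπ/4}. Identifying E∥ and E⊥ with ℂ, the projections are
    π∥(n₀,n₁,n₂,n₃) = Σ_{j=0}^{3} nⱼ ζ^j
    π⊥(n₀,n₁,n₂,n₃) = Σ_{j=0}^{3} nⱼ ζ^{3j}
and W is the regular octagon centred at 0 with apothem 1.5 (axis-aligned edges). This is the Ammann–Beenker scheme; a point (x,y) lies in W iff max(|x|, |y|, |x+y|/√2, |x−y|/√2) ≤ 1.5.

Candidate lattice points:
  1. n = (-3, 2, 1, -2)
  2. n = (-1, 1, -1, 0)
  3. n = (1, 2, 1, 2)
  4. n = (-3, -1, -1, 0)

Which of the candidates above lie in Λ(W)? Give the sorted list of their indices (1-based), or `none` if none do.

none

With ζ = e^{iπ/4} the internal vectors are ζ^0,ζ^3,ζ^6,ζ^9.
candidate 1: n = (-3, 2, 1, -2) → π⊥ ≈ (-5.82843, -1.00000); max(|x|,|y|,|x±y|/√2) = 5.82843 > 1.5 ⇒ ∉ W
candidate 2: n = (-1, 1, -1, 0) → π⊥ ≈ (-1.70711, +1.70711); max(|x|,|y|,|x±y|/√2) = 2.41421 > 1.5 ⇒ ∉ W
candidate 3: n = (1, 2, 1, 2) → π⊥ ≈ (+1.00000, +1.82843); max(|x|,|y|,|x±y|/√2) = 2.00000 > 1.5 ⇒ ∉ W
candidate 4: n = (-3, -1, -1, 0) → π⊥ ≈ (-2.29289, +0.29289); max(|x|,|y|,|x±y|/√2) = 2.29289 > 1.5 ⇒ ∉ W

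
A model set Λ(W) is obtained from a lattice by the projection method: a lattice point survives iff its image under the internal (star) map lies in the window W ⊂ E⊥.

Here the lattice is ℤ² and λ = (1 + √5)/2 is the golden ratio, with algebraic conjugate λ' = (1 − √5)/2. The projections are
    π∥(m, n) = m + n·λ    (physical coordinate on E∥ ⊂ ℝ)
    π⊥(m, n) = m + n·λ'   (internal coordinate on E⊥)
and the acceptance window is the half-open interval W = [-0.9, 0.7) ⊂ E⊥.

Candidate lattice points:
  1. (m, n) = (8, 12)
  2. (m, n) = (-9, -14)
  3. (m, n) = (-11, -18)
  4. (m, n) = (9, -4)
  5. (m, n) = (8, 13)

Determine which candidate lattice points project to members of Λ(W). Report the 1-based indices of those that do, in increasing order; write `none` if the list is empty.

Compute λ' = (1−√5)/2 = -0.6180, so π⊥(m,n) = m -0.6180·n.
candidate 1: (m,n)=(8,12) → π∥ = 8+12·λ ≈ 27.4164, π⊥ = 8+12·λ' ≈ 0.5836 ∈ [-0.9, 0.7) ⇒ IN Λ
candidate 2: (m,n)=(-9,-14) → π∥ = -9-14·λ ≈ -31.6525, π⊥ = -9-14·λ' ≈ -0.3475 ∈ [-0.9, 0.7) ⇒ IN Λ
candidate 3: (m,n)=(-11,-18) → π∥ = -11-18·λ ≈ -40.1246, π⊥ = -11-18·λ' ≈ 0.1246 ∈ [-0.9, 0.7) ⇒ IN Λ
candidate 4: (m,n)=(9,-4) → π∥ = 9-4·λ ≈ 2.5279, π⊥ = 9-4·λ' ≈ 11.4721 ∉ [-0.9, 0.7) ⇒ out
candidate 5: (m,n)=(8,13) → π∥ = 8+13·λ ≈ 29.0344, π⊥ = 8+13·λ' ≈ -0.0344 ∈ [-0.9, 0.7) ⇒ IN Λ

1, 2, 3, 5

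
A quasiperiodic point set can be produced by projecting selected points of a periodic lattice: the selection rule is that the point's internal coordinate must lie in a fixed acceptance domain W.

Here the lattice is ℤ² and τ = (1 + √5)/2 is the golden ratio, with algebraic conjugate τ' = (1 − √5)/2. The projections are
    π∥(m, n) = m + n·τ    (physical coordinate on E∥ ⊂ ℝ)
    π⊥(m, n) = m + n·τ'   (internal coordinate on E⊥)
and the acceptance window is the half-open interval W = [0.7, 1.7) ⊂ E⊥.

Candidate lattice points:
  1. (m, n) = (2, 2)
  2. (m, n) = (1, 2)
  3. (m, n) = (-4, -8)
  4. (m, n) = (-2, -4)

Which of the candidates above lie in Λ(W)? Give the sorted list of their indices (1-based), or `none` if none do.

1, 3

Numerically τ ≈ 1.6180 and τ' = −1/τ ≈ -0.6180.
candidate 1: (m,n)=(2,2) → π∥ = 2+2·τ ≈ 5.2361, π⊥ = 2+2·τ' ≈ 0.7639 ∈ [0.7, 1.7) ⇒ IN Λ
candidate 2: (m,n)=(1,2) → π∥ = 1+2·τ ≈ 4.2361, π⊥ = 1+2·τ' ≈ -0.2361 ∉ [0.7, 1.7) ⇒ out
candidate 3: (m,n)=(-4,-8) → π∥ = -4-8·τ ≈ -16.9443, π⊥ = -4-8·τ' ≈ 0.9443 ∈ [0.7, 1.7) ⇒ IN Λ
candidate 4: (m,n)=(-2,-4) → π∥ = -2-4·τ ≈ -8.4721, π⊥ = -2-4·τ' ≈ 0.4721 ∉ [0.7, 1.7) ⇒ out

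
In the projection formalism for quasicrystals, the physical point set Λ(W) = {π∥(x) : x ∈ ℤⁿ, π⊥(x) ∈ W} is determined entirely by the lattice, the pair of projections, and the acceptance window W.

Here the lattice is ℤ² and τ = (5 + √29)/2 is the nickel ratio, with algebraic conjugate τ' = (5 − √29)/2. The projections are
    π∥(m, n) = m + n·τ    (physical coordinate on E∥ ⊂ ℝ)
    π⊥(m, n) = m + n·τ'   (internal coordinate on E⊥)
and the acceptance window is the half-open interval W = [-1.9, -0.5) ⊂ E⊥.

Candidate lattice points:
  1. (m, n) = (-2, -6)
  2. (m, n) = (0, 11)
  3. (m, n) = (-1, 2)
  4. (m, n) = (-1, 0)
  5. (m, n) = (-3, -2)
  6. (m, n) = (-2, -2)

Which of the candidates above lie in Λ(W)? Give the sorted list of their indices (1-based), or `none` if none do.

1, 3, 4, 6

τ' = (5−√29)/2 ≈ -0.192582.
candidate 1: (m,n)=(-2,-6) → π∥ = -2-6·τ ≈ -33.155494, π⊥ = -2-6·τ' ≈ -0.844506 ∈ [-1.9, -0.5) ⇒ IN Λ
candidate 2: (m,n)=(0,11) → π∥ = 0+11·τ ≈ 57.118406, π⊥ = 0+11·τ' ≈ -2.118406 ∉ [-1.9, -0.5) ⇒ out
candidate 3: (m,n)=(-1,2) → π∥ = -1+2·τ ≈ 9.385165, π⊥ = -1+2·τ' ≈ -1.385165 ∈ [-1.9, -0.5) ⇒ IN Λ
candidate 4: (m,n)=(-1,0) → π∥ = -1+0·τ ≈ -1.000000, π⊥ = -1+0·τ' ≈ -1.000000 ∈ [-1.9, -0.5) ⇒ IN Λ
candidate 5: (m,n)=(-3,-2) → π∥ = -3-2·τ ≈ -13.385165, π⊥ = -3-2·τ' ≈ -2.614835 ∉ [-1.9, -0.5) ⇒ out
candidate 6: (m,n)=(-2,-2) → π∥ = -2-2·τ ≈ -12.385165, π⊥ = -2-2·τ' ≈ -1.614835 ∈ [-1.9, -0.5) ⇒ IN Λ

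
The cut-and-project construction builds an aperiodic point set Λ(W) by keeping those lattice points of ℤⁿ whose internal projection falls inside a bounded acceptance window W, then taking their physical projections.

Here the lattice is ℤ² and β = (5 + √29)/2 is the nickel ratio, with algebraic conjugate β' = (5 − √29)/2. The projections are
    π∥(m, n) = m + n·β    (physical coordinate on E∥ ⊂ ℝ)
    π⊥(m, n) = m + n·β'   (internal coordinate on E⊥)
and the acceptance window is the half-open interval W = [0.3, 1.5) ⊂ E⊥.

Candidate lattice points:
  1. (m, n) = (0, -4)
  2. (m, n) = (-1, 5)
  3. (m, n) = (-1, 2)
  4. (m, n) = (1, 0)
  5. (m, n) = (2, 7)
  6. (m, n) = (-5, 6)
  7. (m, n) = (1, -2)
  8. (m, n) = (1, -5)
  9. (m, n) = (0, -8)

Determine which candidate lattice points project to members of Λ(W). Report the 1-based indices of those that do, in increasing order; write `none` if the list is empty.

1, 4, 5, 7

Numerically β ≈ 5.19258 and β' = −1/β ≈ -0.19258.
candidate 1: (m,n)=(0,-4) → π∥ = 0-4·β ≈ -20.77033, π⊥ = 0-4·β' ≈ 0.77033 ∈ [0.3, 1.5) ⇒ IN Λ
candidate 2: (m,n)=(-1,5) → π∥ = -1+5·β ≈ 24.96291, π⊥ = -1+5·β' ≈ -1.96291 ∉ [0.3, 1.5) ⇒ out
candidate 3: (m,n)=(-1,2) → π∥ = -1+2·β ≈ 9.38516, π⊥ = -1+2·β' ≈ -1.38516 ∉ [0.3, 1.5) ⇒ out
candidate 4: (m,n)=(1,0) → π∥ = 1+0·β ≈ 1.00000, π⊥ = 1+0·β' ≈ 1.00000 ∈ [0.3, 1.5) ⇒ IN Λ
candidate 5: (m,n)=(2,7) → π∥ = 2+7·β ≈ 38.34808, π⊥ = 2+7·β' ≈ 0.65192 ∈ [0.3, 1.5) ⇒ IN Λ
candidate 6: (m,n)=(-5,6) → π∥ = -5+6·β ≈ 26.15549, π⊥ = -5+6·β' ≈ -6.15549 ∉ [0.3, 1.5) ⇒ out
candidate 7: (m,n)=(1,-2) → π∥ = 1-2·β ≈ -9.38516, π⊥ = 1-2·β' ≈ 1.38516 ∈ [0.3, 1.5) ⇒ IN Λ
candidate 8: (m,n)=(1,-5) → π∥ = 1-5·β ≈ -24.96291, π⊥ = 1-5·β' ≈ 1.96291 ∉ [0.3, 1.5) ⇒ out
candidate 9: (m,n)=(0,-8) → π∥ = 0-8·β ≈ -41.54066, π⊥ = 0-8·β' ≈ 1.54066 ∉ [0.3, 1.5) ⇒ out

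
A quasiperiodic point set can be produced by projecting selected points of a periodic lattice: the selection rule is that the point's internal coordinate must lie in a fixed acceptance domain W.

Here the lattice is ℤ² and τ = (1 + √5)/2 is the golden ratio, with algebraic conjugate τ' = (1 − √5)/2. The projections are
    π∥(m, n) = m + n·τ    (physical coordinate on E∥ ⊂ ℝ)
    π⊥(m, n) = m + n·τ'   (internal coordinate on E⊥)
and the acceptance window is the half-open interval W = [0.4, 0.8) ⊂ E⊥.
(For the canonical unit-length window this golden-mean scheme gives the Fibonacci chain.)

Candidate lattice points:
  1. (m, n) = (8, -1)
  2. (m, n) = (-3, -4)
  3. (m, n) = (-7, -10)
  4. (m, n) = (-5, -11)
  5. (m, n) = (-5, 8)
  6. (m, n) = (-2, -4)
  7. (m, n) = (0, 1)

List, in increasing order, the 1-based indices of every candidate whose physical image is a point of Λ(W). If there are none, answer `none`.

τ' = (1−√5)/2 ≈ -0.61803.
[1] lift (8,-1): star map gives 8.61803; window check 0.4 ≤ 8.61803 < 0.8 is false → out
[2] lift (-3,-4): star map gives -0.52786; window check 0.4 ≤ -0.52786 < 0.8 is false → out
[3] lift (-7,-10): star map gives -0.81966; window check 0.4 ≤ -0.81966 < 0.8 is false → out
[4] lift (-5,-11): star map gives 1.79837; window check 0.4 ≤ 1.79837 < 0.8 is false → out
[5] lift (-5,8): star map gives -9.94427; window check 0.4 ≤ -9.94427 < 0.8 is false → out
[6] lift (-2,-4): star map gives 0.47214; window check 0.4 ≤ 0.47214 < 0.8 is true → IN Λ
[7] lift (0,1): star map gives -0.61803; window check 0.4 ≤ -0.61803 < 0.8 is false → out

6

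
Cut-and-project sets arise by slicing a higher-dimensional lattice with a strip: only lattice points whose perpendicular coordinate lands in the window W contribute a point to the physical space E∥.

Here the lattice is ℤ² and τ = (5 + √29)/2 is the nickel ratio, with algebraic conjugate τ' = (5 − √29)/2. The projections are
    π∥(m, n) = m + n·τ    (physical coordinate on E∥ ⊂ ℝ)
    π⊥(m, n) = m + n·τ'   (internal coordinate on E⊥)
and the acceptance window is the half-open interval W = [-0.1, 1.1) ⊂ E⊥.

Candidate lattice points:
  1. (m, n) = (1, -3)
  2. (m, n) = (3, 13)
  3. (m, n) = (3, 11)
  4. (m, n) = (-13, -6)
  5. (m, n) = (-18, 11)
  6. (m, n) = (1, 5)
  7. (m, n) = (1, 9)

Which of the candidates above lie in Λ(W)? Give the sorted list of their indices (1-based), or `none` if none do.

2, 3, 6

Numerically τ ≈ 5.192582 and τ' = −1/τ ≈ -0.192582.
candidate 1: (m,n)=(1,-3) → π∥ = 1-3·τ ≈ -14.577747, π⊥ = 1-3·τ' ≈ 1.577747 ∉ [-0.1, 1.1) ⇒ out
candidate 2: (m,n)=(3,13) → π∥ = 3+13·τ ≈ 70.503571, π⊥ = 3+13·τ' ≈ 0.496429 ∈ [-0.1, 1.1) ⇒ IN Λ
candidate 3: (m,n)=(3,11) → π∥ = 3+11·τ ≈ 60.118406, π⊥ = 3+11·τ' ≈ 0.881594 ∈ [-0.1, 1.1) ⇒ IN Λ
candidate 4: (m,n)=(-13,-6) → π∥ = -13-6·τ ≈ -44.155494, π⊥ = -13-6·τ' ≈ -11.844506 ∉ [-0.1, 1.1) ⇒ out
candidate 5: (m,n)=(-18,11) → π∥ = -18+11·τ ≈ 39.118406, π⊥ = -18+11·τ' ≈ -20.118406 ∉ [-0.1, 1.1) ⇒ out
candidate 6: (m,n)=(1,5) → π∥ = 1+5·τ ≈ 26.962912, π⊥ = 1+5·τ' ≈ 0.037088 ∈ [-0.1, 1.1) ⇒ IN Λ
candidate 7: (m,n)=(1,9) → π∥ = 1+9·τ ≈ 47.733242, π⊥ = 1+9·τ' ≈ -0.733242 ∉ [-0.1, 1.1) ⇒ out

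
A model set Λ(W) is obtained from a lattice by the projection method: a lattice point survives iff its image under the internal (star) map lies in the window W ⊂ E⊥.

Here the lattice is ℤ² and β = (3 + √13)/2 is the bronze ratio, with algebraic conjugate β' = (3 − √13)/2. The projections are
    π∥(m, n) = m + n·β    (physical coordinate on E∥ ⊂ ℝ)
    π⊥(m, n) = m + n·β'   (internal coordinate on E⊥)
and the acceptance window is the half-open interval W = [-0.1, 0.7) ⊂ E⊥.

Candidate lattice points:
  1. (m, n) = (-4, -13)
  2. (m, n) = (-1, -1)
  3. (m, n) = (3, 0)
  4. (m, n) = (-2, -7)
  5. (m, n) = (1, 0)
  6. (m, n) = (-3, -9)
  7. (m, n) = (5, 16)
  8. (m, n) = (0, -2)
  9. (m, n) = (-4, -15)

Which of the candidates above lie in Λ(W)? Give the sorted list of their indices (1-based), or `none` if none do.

1, 4, 7, 8, 9

Compute β' = (3−√13)/2 = -0.302776, so π⊥(m,n) = m -0.302776·n.
[1] lift (-4,-13): star map gives -0.063917; window check -0.1 ≤ -0.063917 < 0.7 is true → IN Λ
[2] lift (-1,-1): star map gives -0.697224; window check -0.1 ≤ -0.697224 < 0.7 is false → out
[3] lift (3,0): star map gives 3.000000; window check -0.1 ≤ 3.000000 < 0.7 is false → out
[4] lift (-2,-7): star map gives 0.119429; window check -0.1 ≤ 0.119429 < 0.7 is true → IN Λ
[5] lift (1,0): star map gives 1.000000; window check -0.1 ≤ 1.000000 < 0.7 is false → out
[6] lift (-3,-9): star map gives -0.275019; window check -0.1 ≤ -0.275019 < 0.7 is false → out
[7] lift (5,16): star map gives 0.155590; window check -0.1 ≤ 0.155590 < 0.7 is true → IN Λ
[8] lift (0,-2): star map gives 0.605551; window check -0.1 ≤ 0.605551 < 0.7 is true → IN Λ
[9] lift (-4,-15): star map gives 0.541635; window check -0.1 ≤ 0.541635 < 0.7 is true → IN Λ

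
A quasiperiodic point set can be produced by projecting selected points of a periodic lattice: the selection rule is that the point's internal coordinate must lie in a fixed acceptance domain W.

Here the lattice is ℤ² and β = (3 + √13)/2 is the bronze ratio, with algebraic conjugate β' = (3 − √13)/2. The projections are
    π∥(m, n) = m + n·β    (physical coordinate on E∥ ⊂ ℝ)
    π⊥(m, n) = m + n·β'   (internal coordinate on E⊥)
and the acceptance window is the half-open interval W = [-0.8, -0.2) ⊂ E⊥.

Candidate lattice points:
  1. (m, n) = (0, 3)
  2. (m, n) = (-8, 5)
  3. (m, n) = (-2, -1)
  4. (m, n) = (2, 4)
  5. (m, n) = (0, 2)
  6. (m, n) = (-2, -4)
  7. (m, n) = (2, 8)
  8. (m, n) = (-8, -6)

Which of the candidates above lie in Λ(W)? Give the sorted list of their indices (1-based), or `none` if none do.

β' = (3−√13)/2 ≈ -0.3028.
#1 (0,3): internal coord 0 + (3)·β' = -0.9083; -0.9083 ∉ [-0.8, -0.2) → out
#2 (-8,5): internal coord -8 + (5)·β' = -9.5139; -9.5139 ∉ [-0.8, -0.2) → out
#3 (-2,-1): internal coord -2 + (-1)·β' = -1.6972; -1.6972 ∉ [-0.8, -0.2) → out
#4 (2,4): internal coord 2 + (4)·β' = +0.7889; +0.7889 ∉ [-0.8, -0.2) → out
#5 (0,2): internal coord 0 + (2)·β' = -0.6056; -0.6056 ∈ [-0.8, -0.2) → IN Λ
#6 (-2,-4): internal coord -2 + (-4)·β' = -0.7889; -0.7889 ∈ [-0.8, -0.2) → IN Λ
#7 (2,8): internal coord 2 + (8)·β' = -0.4222; -0.4222 ∈ [-0.8, -0.2) → IN Λ
#8 (-8,-6): internal coord -8 + (-6)·β' = -6.1833; -6.1833 ∉ [-0.8, -0.2) → out

5, 6, 7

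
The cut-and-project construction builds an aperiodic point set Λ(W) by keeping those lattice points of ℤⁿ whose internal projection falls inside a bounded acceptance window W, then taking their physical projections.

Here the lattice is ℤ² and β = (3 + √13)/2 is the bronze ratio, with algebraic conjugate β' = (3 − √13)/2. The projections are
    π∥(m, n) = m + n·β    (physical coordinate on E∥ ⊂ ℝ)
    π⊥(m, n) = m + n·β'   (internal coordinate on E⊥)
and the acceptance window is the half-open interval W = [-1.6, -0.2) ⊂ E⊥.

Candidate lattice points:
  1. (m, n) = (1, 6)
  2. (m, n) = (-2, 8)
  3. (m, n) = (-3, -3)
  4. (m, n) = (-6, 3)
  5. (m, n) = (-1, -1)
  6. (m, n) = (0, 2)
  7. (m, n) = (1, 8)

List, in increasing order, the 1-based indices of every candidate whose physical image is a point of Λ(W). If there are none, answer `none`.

1, 5, 6, 7

Numerically β ≈ 3.302776 and β' = −1/β ≈ -0.302776.
[1] lift (1,6): star map gives -0.816654; window check -1.6 ≤ -0.816654 < -0.2 is true → IN Λ
[2] lift (-2,8): star map gives -4.422205; window check -1.6 ≤ -4.422205 < -0.2 is false → out
[3] lift (-3,-3): star map gives -2.091673; window check -1.6 ≤ -2.091673 < -0.2 is false → out
[4] lift (-6,3): star map gives -6.908327; window check -1.6 ≤ -6.908327 < -0.2 is false → out
[5] lift (-1,-1): star map gives -0.697224; window check -1.6 ≤ -0.697224 < -0.2 is true → IN Λ
[6] lift (0,2): star map gives -0.605551; window check -1.6 ≤ -0.605551 < -0.2 is true → IN Λ
[7] lift (1,8): star map gives -1.422205; window check -1.6 ≤ -1.422205 < -0.2 is true → IN Λ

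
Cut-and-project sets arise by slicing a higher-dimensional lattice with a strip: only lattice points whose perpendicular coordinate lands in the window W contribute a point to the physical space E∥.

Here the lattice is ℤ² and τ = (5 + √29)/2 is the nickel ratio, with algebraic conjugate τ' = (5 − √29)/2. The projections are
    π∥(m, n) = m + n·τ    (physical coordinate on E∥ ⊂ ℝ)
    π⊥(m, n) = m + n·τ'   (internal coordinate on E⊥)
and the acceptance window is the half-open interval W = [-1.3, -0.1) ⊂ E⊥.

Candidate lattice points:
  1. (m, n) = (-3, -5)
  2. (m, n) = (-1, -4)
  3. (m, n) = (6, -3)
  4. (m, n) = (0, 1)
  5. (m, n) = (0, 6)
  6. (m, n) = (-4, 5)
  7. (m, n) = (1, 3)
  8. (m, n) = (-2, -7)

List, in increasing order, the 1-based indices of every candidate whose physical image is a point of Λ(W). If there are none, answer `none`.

Compute τ' = (5−√29)/2 = -0.192582, so π⊥(m,n) = m -0.192582·n.
[1] lift (-3,-5): star map gives -2.037088; window check -1.3 ≤ -2.037088 < -0.1 is false → out
[2] lift (-1,-4): star map gives -0.229670; window check -1.3 ≤ -0.229670 < -0.1 is true → IN Λ
[3] lift (6,-3): star map gives 6.577747; window check -1.3 ≤ 6.577747 < -0.1 is false → out
[4] lift (0,1): star map gives -0.192582; window check -1.3 ≤ -0.192582 < -0.1 is true → IN Λ
[5] lift (0,6): star map gives -1.155494; window check -1.3 ≤ -1.155494 < -0.1 is true → IN Λ
[6] lift (-4,5): star map gives -4.962912; window check -1.3 ≤ -4.962912 < -0.1 is false → out
[7] lift (1,3): star map gives 0.422253; window check -1.3 ≤ 0.422253 < -0.1 is false → out
[8] lift (-2,-7): star map gives -0.651923; window check -1.3 ≤ -0.651923 < -0.1 is true → IN Λ

2, 4, 5, 8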